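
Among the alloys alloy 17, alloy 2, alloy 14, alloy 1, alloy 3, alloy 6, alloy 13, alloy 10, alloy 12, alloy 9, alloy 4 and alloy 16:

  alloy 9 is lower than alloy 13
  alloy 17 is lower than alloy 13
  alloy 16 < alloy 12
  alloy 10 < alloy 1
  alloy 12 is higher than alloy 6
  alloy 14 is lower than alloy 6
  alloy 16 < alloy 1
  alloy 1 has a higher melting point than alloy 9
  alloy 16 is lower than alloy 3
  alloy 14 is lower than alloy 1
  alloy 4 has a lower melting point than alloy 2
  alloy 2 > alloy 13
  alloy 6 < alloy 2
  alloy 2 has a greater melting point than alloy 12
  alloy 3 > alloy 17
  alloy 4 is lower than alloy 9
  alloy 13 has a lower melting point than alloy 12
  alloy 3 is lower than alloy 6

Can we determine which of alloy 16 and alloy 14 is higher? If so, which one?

undetermined

Following every chain through alloy 16: above alloy 16 we get alloy 3, alloy 6, alloy 12, alloy 2, alloy 1.
alloy 14 is not reached, and no chain runs the other way from alloy 14 to alloy 16.
So the given relations leave the order of alloy 16 and alloy 14 undetermined.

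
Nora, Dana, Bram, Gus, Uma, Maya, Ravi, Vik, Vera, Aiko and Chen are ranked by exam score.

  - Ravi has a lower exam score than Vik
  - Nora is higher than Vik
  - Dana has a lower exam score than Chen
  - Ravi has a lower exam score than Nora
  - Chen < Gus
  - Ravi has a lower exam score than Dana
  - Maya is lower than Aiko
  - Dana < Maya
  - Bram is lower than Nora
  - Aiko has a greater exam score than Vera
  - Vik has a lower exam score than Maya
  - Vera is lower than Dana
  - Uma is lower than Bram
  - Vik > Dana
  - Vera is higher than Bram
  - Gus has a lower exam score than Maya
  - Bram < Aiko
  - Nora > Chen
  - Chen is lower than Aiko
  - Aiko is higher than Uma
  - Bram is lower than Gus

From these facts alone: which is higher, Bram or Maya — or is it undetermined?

The relevant relations are Bram < Vera; Vera < Dana; Dana < Chen; Chen < Gus; Gus < Maya.
Chaining these gives Bram < Vera < Dana < Chen < Gus < Maya.
So Maya is higher.

Maya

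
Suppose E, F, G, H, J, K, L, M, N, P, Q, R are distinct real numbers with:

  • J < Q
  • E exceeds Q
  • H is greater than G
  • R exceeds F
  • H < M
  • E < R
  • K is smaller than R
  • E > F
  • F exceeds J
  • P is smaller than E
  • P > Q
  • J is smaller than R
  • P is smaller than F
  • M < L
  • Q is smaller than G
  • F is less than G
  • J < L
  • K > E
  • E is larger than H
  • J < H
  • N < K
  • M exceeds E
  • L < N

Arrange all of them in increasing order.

Nothing is placed below J, so it is least; from there J < Q; Q < P; P < F; F < G; G < H; H < E; E < M; M < L; L < N; N < K; K < R, each given directly.

J < Q < P < F < G < H < E < M < L < N < K < R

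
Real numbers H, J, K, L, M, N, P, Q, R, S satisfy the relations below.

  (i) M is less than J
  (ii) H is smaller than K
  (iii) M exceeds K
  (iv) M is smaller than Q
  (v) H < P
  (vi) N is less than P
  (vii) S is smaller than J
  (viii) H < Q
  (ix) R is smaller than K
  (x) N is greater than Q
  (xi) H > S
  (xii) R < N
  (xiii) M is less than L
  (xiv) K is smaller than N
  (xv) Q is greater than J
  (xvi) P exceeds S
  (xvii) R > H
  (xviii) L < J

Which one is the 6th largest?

Chaining the given pairs: S < H < R < K < M < L < J < Q < N < P.
The 6th largest is M.

M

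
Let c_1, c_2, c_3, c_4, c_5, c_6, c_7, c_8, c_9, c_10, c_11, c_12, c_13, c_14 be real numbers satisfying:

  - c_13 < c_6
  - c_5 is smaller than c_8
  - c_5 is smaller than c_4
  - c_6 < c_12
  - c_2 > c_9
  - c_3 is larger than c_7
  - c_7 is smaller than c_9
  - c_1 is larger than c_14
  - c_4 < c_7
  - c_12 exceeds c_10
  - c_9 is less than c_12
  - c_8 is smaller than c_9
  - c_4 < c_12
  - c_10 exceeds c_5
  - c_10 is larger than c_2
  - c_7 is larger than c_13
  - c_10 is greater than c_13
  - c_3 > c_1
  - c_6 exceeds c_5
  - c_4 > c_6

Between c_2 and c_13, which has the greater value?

c_2

The relevant relations are c_13 < c_6; c_6 < c_4; c_4 < c_7; c_7 < c_9; c_9 < c_2.
Chaining these gives c_13 < c_6 < c_4 < c_7 < c_9 < c_2.
So c_13 < c_2; c_2 is the larger of the two.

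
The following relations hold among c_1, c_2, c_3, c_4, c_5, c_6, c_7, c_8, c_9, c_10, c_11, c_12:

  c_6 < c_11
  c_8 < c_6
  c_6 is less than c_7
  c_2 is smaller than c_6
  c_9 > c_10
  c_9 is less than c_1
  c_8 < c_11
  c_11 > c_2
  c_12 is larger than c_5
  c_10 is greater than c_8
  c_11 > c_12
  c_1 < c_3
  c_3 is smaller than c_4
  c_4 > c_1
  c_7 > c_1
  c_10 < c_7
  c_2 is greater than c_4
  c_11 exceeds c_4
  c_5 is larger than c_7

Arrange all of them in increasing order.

The consecutive links are each given: c_8 < c_10; c_10 < c_9; c_9 < c_1; c_1 < c_3; c_3 < c_4; c_4 < c_2; c_2 < c_6; c_6 < c_7; c_7 < c_5; c_5 < c_12; c_12 < c_11.

c_8 < c_10 < c_9 < c_1 < c_3 < c_4 < c_2 < c_6 < c_7 < c_5 < c_12 < c_11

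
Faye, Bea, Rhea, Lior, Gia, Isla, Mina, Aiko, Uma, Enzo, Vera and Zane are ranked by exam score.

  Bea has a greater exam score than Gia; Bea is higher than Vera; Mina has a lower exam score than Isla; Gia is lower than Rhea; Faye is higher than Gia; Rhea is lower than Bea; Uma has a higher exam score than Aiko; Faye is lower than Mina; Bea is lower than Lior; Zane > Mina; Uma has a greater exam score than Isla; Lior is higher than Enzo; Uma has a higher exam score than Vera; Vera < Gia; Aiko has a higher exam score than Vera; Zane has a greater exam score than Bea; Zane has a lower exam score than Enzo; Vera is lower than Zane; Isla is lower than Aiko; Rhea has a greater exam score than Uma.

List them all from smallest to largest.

Vera < Gia < Faye < Mina < Isla < Aiko < Uma < Rhea < Bea < Zane < Enzo < Lior

Nothing is placed below Vera, so it is least; from there Vera < Gia; Gia < Faye; Faye < Mina; Mina < Isla; Isla < Aiko; Aiko < Uma; Uma < Rhea; Rhea < Bea; Bea < Zane; Zane < Enzo; Enzo < Lior, each given directly.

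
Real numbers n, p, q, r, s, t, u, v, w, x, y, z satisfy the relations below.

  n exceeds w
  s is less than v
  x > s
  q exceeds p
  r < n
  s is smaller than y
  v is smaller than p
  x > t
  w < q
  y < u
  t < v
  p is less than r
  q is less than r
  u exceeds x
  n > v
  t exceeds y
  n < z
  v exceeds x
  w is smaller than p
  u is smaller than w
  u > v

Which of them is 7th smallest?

Piecing the relations together gives one ordering: s < y < t < x < v < u < w < p < q < r < n < z.
Counting 7 from the smallest end gives w.

w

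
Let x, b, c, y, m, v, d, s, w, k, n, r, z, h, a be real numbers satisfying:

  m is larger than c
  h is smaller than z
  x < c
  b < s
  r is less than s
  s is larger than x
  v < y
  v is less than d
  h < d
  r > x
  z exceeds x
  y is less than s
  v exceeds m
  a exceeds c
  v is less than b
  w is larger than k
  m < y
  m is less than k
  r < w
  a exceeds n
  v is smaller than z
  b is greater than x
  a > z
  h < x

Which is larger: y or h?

Following the relations from h: h < x < c < m < v < y.
So h < y; y is the larger of the two.

y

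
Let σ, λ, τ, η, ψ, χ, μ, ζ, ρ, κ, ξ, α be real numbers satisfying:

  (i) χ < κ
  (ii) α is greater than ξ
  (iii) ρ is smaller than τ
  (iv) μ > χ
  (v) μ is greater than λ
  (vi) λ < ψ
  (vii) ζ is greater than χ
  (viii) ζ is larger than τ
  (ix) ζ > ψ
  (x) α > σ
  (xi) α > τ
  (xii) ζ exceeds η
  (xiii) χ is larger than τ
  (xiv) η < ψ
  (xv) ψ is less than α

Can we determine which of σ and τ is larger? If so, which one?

Following every chain through τ: above τ we get χ, κ, μ, ζ, α; below τ we get ρ.
σ is not reached, and no chain runs the other way from σ to τ.
So the given relations leave the order of τ and σ undetermined.

undetermined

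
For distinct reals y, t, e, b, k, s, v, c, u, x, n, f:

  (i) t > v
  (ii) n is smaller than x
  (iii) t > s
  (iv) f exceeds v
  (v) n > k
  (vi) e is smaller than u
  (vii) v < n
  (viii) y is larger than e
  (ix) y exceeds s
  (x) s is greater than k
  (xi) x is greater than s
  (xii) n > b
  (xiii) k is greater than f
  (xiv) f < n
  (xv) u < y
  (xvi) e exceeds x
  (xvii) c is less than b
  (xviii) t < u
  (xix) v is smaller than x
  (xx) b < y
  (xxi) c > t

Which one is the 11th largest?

The consecutive relations fix a unique order: v < f < k < s < t < c < b < n < x < e < u < y.
Counting 11 from the largest end gives f.

f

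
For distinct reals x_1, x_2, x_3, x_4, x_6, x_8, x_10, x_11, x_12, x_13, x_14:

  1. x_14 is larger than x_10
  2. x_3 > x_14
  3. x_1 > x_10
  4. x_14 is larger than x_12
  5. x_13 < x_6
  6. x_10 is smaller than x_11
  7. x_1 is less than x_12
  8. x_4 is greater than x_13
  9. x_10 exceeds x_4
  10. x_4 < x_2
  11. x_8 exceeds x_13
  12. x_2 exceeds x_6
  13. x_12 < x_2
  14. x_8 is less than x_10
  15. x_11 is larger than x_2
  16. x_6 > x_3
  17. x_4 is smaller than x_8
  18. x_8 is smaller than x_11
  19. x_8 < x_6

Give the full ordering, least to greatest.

x_13 < x_4 < x_8 < x_10 < x_1 < x_12 < x_14 < x_3 < x_6 < x_2 < x_11

Each adjacent pair is fixed by a given relation: x_13 < x_4; x_4 < x_8; x_8 < x_10; x_10 < x_1; x_1 < x_12; x_12 < x_14; x_14 < x_3; x_3 < x_6; x_6 < x_2; x_2 < x_11. Chaining them end to end gives the full order.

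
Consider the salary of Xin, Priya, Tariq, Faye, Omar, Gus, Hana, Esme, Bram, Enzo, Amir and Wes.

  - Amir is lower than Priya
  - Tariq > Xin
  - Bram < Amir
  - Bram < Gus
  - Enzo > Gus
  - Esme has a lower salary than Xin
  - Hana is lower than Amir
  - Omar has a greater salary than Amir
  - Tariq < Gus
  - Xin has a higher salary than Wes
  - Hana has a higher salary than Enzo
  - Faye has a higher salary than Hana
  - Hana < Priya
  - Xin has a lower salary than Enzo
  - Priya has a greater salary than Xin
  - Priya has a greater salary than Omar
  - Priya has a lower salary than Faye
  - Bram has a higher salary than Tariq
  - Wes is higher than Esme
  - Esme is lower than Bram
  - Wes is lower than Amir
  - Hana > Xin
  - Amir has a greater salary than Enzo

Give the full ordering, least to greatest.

The consecutive links are each given: Esme < Wes; Wes < Xin; Xin < Tariq; Tariq < Bram; Bram < Gus; Gus < Enzo; Enzo < Hana; Hana < Amir; Amir < Omar; Omar < Priya; Priya < Faye.

Esme < Wes < Xin < Tariq < Bram < Gus < Enzo < Hana < Amir < Omar < Priya < Faye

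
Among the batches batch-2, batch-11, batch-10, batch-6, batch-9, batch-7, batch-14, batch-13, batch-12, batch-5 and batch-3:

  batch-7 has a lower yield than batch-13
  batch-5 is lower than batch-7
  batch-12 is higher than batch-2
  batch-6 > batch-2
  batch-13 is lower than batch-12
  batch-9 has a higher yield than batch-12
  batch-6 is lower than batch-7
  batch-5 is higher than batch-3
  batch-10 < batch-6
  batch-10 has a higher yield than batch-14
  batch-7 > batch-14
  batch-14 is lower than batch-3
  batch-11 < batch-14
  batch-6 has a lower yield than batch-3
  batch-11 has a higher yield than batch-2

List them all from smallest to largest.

Nothing is placed below batch-2, so it is least; from there batch-2 < batch-11; batch-11 < batch-14; batch-14 < batch-10; batch-10 < batch-6; batch-6 < batch-3; batch-3 < batch-5; batch-5 < batch-7; batch-7 < batch-13; batch-13 < batch-12; batch-12 < batch-9, each given directly.

batch-2 < batch-11 < batch-14 < batch-10 < batch-6 < batch-3 < batch-5 < batch-7 < batch-13 < batch-12 < batch-9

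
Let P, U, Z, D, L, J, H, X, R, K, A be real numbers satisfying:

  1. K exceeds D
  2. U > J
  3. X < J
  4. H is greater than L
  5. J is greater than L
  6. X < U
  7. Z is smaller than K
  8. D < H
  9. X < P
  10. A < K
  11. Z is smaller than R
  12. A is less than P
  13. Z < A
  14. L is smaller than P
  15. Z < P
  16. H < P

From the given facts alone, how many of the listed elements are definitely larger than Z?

The elements the relations force above Z are R, A, K, P — no chain reaches any other.
That is 4.

4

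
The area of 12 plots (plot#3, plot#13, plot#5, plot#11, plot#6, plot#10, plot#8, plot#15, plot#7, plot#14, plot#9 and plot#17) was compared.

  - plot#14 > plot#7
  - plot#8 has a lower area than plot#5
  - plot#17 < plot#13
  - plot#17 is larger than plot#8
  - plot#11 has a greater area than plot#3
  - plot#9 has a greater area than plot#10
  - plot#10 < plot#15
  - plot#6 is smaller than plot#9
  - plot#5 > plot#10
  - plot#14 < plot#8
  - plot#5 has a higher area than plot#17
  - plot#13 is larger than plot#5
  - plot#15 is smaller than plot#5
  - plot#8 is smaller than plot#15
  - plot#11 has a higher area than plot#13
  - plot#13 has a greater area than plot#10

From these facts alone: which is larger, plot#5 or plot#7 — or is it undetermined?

plot#5

Link the given pairs in sequence: plot#7 < plot#14; plot#14 < plot#8; plot#8 < plot#15; plot#15 < plot#5.
Chaining these gives plot#7 < plot#14 < plot#8 < plot#15 < plot#5.
So plot#5 is larger.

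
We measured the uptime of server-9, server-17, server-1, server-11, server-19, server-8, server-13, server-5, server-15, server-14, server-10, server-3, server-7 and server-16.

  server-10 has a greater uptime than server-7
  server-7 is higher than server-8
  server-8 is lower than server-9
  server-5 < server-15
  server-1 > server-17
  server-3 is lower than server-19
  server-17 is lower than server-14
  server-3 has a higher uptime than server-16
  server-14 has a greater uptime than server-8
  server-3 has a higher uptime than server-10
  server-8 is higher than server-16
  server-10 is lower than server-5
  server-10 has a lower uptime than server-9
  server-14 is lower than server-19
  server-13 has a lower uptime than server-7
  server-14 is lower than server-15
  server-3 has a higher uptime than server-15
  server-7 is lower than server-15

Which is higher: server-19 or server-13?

server-19

Chaining the given relations: server-13 < server-7 < server-10 < server-5 < server-15 < server-3 < server-19.
So server-13 < server-19; server-19 is the higher of the two.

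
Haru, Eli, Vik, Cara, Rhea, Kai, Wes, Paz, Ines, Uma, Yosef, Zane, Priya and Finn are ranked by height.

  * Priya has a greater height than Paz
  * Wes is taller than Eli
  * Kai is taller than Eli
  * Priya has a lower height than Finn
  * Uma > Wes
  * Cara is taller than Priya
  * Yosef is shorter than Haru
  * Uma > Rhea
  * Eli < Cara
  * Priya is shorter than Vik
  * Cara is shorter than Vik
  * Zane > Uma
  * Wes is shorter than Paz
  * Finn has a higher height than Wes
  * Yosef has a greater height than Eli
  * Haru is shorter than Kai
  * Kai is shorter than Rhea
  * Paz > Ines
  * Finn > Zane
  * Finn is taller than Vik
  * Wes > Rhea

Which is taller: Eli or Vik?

The relevant relations are Eli < Yosef; Yosef < Haru; Haru < Kai; Kai < Rhea; Rhea < Wes; Wes < Paz; Paz < Priya; Priya < Cara; Cara < Vik.
Together: Eli < Yosef < Haru < Kai < Rhea < Wes < Paz < Priya < Cara < Vik.
So Eli < Vik; Vik is the taller of the two.

Vik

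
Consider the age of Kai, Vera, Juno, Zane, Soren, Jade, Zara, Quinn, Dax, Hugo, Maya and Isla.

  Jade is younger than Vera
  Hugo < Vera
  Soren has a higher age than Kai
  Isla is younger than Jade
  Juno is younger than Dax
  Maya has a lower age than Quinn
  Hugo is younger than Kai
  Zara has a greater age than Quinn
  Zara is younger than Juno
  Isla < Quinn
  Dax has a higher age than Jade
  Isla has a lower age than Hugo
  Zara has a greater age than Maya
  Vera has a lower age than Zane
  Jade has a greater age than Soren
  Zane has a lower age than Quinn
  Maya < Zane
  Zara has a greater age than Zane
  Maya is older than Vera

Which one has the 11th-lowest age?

Piecing the relations together gives one ordering: Isla < Hugo < Kai < Soren < Jade < Vera < Maya < Zane < Quinn < Zara < Juno < Dax.
Counting 11 from the smallest end gives Juno.

Juno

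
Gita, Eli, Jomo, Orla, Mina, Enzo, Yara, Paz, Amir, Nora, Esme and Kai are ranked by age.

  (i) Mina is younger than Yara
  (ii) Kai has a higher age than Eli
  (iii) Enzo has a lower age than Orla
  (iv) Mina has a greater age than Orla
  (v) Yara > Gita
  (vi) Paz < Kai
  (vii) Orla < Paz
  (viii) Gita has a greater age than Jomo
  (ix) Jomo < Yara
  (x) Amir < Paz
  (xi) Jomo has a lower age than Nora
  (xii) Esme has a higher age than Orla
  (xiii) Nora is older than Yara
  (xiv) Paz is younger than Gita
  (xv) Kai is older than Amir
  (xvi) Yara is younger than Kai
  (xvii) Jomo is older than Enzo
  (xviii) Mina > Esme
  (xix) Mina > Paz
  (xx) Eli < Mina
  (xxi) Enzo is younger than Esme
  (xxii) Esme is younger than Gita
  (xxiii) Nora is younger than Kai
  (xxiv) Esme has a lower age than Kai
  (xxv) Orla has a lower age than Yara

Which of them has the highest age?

Kai

Chaining downward from Kai: directly below it, Amir, Esme, Paz, Eli, Yara, Nora; then Enzo, Orla, Jomo, Gita, Mina.
That covers every other element, and nothing is given above Kai, so Kai is the highest age.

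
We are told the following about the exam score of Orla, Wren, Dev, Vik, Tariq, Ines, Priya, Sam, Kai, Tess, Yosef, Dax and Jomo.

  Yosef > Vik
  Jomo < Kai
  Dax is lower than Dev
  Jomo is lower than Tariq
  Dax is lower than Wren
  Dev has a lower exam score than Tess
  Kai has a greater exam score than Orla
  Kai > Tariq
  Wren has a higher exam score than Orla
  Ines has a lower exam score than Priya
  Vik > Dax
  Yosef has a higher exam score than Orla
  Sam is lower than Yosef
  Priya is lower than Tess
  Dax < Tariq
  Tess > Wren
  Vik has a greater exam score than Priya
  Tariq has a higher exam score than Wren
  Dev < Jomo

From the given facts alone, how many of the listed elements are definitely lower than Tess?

6

Directly below Tess: Priya, Dev, Wren.
One step further: Ines, Orla, Dax (6 so far).
Nothing else is reachable below Tess; 6 in all.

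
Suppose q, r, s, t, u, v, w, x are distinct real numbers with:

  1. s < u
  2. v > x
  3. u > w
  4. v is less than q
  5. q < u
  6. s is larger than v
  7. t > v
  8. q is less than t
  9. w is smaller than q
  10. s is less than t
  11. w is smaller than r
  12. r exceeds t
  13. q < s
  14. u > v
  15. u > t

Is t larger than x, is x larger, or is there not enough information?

t

x < v < q < s < t, by transitivity through v, q, s.
So t is larger.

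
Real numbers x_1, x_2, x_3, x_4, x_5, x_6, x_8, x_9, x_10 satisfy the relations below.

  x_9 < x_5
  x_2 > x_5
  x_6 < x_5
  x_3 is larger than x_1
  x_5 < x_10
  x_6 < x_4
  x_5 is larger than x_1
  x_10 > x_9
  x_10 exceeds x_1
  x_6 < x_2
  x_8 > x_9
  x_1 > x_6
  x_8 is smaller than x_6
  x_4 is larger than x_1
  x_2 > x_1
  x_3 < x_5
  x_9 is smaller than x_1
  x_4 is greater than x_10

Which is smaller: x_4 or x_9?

Chaining the given relations: x_9 < x_8 < x_6 < x_1 < x_5 < x_10 < x_4.
So x_9 < x_4; x_9 is the smaller of the two.

x_9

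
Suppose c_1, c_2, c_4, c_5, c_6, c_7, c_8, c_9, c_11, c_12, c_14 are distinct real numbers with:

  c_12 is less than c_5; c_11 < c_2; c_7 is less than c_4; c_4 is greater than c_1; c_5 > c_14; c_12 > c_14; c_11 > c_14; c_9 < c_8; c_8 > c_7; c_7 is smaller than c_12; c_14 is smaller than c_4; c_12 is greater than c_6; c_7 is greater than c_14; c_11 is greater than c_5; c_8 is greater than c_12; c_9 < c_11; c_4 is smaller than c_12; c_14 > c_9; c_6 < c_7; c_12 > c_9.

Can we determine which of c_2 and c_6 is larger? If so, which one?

The relevant relations are c_6 < c_7; c_7 < c_4; c_4 < c_12; c_12 < c_5; c_5 < c_11; c_11 < c_2.
Chaining these gives c_6 < c_7 < c_4 < c_12 < c_5 < c_11 < c_2.
So c_2 is larger.

c_2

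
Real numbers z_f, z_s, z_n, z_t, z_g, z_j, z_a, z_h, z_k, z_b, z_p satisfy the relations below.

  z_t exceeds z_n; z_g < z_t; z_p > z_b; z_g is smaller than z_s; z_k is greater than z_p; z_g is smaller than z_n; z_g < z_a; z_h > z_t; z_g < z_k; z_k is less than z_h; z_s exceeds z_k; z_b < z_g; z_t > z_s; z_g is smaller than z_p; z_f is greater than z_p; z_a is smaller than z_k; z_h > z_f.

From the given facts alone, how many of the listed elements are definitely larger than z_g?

Directly above z_g: z_p, z_a, z_k, z_n, z_s, z_t.
One step further: z_f, z_h (8 so far).
Nothing else is reachable above z_g; 8 in all.

8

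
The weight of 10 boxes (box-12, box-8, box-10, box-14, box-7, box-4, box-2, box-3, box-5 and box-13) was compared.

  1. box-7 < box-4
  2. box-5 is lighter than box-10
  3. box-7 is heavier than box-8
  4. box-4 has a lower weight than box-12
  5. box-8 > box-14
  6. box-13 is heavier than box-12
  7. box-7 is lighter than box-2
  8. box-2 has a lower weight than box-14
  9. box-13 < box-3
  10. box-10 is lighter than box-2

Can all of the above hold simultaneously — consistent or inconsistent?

We have box-7 < box-2 stated directly, yet also box-2 < box-14 < box-8 < box-7 by chaining the others — so box-2 < box-7. Contradiction.

inconsistent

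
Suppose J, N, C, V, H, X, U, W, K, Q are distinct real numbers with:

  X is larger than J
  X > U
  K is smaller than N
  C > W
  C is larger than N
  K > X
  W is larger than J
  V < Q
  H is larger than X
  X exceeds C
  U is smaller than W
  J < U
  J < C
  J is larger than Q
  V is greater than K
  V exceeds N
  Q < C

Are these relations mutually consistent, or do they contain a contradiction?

inconsistent

Chaining the given relations yields K < N < V < Q < J < U < W < C < X, so K < X. But one relation states X < K. These cannot both hold.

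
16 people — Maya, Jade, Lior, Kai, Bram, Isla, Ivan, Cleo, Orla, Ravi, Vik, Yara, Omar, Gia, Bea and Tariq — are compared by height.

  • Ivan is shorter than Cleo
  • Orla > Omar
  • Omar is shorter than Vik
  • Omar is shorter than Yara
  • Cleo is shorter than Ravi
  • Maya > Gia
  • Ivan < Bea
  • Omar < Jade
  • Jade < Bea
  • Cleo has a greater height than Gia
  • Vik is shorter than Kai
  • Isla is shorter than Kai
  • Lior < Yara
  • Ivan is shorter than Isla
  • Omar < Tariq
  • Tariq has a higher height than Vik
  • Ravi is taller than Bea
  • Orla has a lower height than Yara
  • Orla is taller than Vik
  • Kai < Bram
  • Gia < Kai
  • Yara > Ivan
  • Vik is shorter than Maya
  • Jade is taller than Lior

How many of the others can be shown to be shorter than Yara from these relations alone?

5

From Yara the given relations immediately reach Omar, Ivan, Lior, Orla.
From those, Vik — 5 in total.
No other element is forced below Yara by the given relations, so the count is 5.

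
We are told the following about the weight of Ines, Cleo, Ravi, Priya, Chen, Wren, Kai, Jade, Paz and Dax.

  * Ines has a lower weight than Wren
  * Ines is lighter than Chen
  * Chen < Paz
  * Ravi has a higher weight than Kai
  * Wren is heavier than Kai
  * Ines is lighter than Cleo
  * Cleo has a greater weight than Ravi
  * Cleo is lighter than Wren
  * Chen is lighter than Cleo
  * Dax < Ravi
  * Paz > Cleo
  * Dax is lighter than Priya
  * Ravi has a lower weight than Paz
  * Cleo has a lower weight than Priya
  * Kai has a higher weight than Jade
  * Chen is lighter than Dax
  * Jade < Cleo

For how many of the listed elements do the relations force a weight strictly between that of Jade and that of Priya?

3

Chaining upward from Jade reaches: Kai, Ravi, Cleo, Wren, Paz.
Chaining downward from Priya reaches: Ines, Chen, Dax, Kai, Ravi, Cleo.
Strictly between Jade and Priya are those in both lists: Kai, Ravi, Cleo — 3 elements.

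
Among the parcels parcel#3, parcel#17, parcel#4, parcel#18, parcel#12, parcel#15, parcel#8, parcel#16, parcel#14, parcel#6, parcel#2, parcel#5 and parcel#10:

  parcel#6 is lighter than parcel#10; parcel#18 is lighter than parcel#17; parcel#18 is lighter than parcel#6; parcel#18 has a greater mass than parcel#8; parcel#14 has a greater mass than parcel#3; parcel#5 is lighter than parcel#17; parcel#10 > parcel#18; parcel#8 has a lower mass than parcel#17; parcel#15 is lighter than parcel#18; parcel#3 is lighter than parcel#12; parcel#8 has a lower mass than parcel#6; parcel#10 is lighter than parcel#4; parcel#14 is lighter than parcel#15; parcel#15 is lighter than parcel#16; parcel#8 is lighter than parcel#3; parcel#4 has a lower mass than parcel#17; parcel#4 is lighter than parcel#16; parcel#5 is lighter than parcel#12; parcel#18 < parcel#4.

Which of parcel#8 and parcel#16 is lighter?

parcel#8 < parcel#3 and parcel#3 < parcel#14 give parcel#8 < parcel#14.
Then parcel#14 < parcel#15 extends the chain to parcel#15.
With parcel#15 < parcel#18: parcel#8 < parcel#3 < parcel#14 < parcel#15 < parcel#18.
With parcel#18 < parcel#6: parcel#8 < parcel#3 < parcel#14 < parcel#15 < parcel#18 < parcel#6.
With parcel#6 < parcel#10: parcel#8 < parcel#3 < parcel#14 < parcel#15 < parcel#18 < parcel#6 < parcel#10.
Then parcel#10 < parcel#4 extends the chain to parcel#4.
Then parcel#4 < parcel#16 extends the chain to parcel#16.
So parcel#8 < parcel#16; parcel#8 is the lighter of the two.

parcel#8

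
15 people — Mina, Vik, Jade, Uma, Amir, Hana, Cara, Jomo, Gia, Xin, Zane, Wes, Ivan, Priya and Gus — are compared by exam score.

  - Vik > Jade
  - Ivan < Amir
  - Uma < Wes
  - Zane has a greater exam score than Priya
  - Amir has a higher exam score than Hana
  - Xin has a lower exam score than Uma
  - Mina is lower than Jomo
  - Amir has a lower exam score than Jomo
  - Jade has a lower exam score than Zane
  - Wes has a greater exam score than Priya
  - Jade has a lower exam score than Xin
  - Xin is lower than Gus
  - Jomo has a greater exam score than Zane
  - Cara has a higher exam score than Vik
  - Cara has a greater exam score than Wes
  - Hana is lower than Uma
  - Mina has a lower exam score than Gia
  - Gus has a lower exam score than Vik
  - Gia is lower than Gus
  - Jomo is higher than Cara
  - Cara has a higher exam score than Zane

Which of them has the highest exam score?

Jomo

Chaining downward from Jomo: directly below it, Amir, Mina, Zane, Cara; then Jade, Priya, Hana, Ivan, Wes, Vik; then Uma, Gus; then Xin, Gia.
That covers every other element, and nothing is given above Jomo, so Jomo is the highest exam score.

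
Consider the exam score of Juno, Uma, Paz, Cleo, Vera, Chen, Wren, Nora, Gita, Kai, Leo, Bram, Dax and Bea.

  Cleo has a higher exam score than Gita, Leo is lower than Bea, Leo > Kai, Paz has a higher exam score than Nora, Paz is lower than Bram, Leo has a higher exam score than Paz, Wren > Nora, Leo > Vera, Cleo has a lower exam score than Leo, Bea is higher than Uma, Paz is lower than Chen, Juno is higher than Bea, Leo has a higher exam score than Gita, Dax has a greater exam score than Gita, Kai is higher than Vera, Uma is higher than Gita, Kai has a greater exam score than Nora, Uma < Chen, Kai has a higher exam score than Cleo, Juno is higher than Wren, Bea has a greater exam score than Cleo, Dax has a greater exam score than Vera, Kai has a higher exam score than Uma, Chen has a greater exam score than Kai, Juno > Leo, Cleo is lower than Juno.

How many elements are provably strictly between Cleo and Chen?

1

The relations place Cleo below Chen. An element lies strictly between them when it is forced above Cleo and also forced below Chen.
Above Cleo: {Kai, Leo, Bea, Juno}. Below Chen: {Nora, Gita, Paz, Vera, Uma, Kai}.
Intersection: {Kai} — 1.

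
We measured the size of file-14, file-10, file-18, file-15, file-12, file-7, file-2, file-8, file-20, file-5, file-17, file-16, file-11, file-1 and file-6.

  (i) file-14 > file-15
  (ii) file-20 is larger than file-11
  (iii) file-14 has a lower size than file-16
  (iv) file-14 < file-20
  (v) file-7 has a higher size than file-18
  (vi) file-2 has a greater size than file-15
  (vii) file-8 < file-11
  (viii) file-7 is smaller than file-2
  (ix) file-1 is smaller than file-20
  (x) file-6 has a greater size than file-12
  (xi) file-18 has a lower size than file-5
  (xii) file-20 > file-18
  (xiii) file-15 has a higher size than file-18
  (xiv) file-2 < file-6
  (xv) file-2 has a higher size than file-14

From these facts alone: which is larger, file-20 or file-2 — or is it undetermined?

Following every chain through file-2: above file-2 we get file-6; below file-2 we get file-18, file-15, file-14, file-7.
file-20 is not reached, and no chain runs the other way from file-20 to file-2.
So the given relations leave the order of file-2 and file-20 undetermined.

undetermined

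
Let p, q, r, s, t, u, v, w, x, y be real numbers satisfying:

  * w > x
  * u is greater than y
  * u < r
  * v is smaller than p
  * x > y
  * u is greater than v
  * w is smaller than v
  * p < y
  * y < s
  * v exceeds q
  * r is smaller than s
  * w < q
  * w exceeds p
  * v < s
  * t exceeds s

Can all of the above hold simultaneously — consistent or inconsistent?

inconsistent

We have v < p stated directly, yet also p < y < x < w < q < v by chaining the others — so p < v. Contradiction.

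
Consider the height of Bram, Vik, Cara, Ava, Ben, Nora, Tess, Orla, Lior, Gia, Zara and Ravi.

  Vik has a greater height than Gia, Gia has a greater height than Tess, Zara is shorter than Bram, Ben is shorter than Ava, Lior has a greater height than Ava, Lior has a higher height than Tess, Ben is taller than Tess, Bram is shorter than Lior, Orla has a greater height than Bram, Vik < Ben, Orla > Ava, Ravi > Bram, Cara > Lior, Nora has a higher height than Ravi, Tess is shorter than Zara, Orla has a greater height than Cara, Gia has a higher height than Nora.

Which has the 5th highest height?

Ben

Chaining the given pairs: Tess < Zara < Bram < Ravi < Nora < Gia < Vik < Ben < Ava < Lior < Cara < Orla.
Counting 5 from the largest end gives Ben.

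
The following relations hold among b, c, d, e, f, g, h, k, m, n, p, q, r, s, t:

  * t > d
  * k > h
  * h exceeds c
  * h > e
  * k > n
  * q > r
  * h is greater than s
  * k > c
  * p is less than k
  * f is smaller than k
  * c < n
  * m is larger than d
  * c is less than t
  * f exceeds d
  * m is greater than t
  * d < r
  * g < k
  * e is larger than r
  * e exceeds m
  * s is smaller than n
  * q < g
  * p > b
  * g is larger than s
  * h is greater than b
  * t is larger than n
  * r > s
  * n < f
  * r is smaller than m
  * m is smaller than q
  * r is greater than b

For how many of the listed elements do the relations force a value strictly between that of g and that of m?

The relations place m below g. An element lies strictly between them when it is forced above m and also forced below g.
Above m: {q, e, h, k}. Below g: {c, b, s, n, d, t, r, q}.
Intersection: {q} — 1.

1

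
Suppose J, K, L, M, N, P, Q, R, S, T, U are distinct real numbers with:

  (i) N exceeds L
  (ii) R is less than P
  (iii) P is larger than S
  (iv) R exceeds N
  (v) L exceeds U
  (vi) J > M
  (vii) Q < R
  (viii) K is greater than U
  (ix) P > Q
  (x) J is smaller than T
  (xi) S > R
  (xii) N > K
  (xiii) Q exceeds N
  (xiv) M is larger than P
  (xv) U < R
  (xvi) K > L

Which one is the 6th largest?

R

Chaining the given pairs: U < L < K < N < Q < R < S < P < M < J < T.
Counting 6 from the largest end gives R.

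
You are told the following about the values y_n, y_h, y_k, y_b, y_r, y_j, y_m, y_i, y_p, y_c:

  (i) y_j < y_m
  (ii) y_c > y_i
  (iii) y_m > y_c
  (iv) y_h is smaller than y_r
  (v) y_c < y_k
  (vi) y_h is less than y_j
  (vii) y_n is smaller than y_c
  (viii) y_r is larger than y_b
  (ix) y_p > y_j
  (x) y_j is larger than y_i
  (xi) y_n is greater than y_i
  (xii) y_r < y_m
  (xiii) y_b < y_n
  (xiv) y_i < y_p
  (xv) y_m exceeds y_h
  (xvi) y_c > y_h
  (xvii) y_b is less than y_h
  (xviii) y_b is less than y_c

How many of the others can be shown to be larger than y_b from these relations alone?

Directly above y_b: y_n, y_h, y_r, y_c.
One step further: y_j, y_m, y_k (7 so far).
One step further: y_p (8 so far).
Nothing else is reachable above y_b; 8 in all.

8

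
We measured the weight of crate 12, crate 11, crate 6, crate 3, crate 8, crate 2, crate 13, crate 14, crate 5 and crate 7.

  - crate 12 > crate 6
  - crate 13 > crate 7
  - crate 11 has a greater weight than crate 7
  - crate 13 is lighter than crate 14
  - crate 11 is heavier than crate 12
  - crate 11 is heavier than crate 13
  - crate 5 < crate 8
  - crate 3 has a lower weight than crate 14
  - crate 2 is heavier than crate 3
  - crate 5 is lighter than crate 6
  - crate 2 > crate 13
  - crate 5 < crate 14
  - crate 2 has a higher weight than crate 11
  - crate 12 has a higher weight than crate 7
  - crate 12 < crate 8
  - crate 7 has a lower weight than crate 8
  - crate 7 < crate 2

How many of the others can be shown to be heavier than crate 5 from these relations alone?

The elements the relations force above crate 5 are crate 6, crate 12, crate 11, crate 8, crate 2, crate 14 — no chain reaches any other.
That is 6.

6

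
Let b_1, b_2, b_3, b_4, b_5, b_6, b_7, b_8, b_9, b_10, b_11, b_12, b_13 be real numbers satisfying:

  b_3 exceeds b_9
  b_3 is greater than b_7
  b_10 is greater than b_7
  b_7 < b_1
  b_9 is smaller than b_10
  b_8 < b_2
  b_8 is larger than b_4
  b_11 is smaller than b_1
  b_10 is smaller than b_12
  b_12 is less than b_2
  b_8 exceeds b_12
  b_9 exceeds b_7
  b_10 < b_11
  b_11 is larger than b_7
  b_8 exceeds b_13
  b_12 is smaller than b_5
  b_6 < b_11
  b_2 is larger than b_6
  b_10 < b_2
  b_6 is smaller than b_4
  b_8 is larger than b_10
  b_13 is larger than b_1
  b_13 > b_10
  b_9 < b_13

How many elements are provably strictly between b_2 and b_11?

3

The relations place b_11 below b_2. An element lies strictly between them when it is forced above b_11 and also forced below b_2.
Above b_11: {b_1, b_13, b_8}. Below b_2: {b_6, b_7, b_9, b_10, b_12, b_4, b_1, b_13, b_8}.
Intersection: {b_1, b_13, b_8} — 3.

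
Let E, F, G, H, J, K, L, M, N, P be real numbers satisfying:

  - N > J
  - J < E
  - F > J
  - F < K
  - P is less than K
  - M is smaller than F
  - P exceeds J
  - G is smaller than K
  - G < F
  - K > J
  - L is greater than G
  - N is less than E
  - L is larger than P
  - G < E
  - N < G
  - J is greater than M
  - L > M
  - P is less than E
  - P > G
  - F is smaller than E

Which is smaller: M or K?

M

The relevant relations are M < J; J < N; N < G; G < F; F < K.
Together: M < J < N < G < F < K.
So M < K; M is the smaller of the two.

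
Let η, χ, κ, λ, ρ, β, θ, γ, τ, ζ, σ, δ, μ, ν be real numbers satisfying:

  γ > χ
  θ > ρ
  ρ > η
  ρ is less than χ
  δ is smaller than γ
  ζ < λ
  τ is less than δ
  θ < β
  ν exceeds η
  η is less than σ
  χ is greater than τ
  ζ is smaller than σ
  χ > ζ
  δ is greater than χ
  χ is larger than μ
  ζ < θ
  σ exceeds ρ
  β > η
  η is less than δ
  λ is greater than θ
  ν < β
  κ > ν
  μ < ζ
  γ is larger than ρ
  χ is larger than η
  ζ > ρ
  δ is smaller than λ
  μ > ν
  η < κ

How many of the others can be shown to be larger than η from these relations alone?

12

Directly above η: ν, ρ, χ, δ, σ, κ, β.
One step further: μ, ζ, θ, λ, γ (12 so far).
Nothing else is reachable above η; 12 in all.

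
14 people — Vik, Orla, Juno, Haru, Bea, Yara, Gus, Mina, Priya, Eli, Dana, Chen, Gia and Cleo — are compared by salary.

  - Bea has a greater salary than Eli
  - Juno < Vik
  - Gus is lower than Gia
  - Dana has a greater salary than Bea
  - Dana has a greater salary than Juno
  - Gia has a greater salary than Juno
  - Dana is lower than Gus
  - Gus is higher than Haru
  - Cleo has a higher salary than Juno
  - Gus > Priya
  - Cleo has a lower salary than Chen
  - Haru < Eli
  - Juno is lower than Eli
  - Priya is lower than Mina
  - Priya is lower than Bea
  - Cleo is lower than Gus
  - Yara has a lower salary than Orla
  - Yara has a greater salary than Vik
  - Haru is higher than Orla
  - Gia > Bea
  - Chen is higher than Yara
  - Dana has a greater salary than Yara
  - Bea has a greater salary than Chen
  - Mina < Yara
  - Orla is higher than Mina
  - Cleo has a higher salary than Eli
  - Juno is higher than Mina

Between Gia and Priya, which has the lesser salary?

Link the given pairs in sequence: Priya < Mina; Mina < Juno; Juno < Vik; Vik < Yara; Yara < Orla; Orla < Haru; Haru < Eli; Eli < Cleo; Cleo < Chen; Chen < Bea; Bea < Dana; Dana < Gus; Gus < Gia.
Chaining these gives Priya < Mina < Juno < Vik < Yara < Orla < Haru < Eli < Cleo < Chen < Bea < Dana < Gus < Gia.
So Priya < Gia; Priya is the lower of the two.

Priya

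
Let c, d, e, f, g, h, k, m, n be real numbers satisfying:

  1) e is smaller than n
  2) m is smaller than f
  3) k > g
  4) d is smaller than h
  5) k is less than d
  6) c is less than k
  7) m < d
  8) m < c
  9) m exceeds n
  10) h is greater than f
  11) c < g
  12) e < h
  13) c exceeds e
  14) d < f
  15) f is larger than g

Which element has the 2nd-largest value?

f

The consecutive relations fix a unique order: e < n < m < c < g < k < d < f < h.
Counting 2 from the largest end gives f.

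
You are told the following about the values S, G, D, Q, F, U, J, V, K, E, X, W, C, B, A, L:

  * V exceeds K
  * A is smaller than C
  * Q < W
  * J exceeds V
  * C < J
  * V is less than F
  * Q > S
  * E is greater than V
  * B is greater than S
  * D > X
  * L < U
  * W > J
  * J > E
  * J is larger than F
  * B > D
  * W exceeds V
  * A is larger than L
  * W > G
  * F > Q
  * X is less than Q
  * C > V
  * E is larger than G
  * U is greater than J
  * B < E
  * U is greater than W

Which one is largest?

U

Chaining downward from U: directly below it, L, J, W; then V, G, Q, C, E, F; then K, X, A, S, B; then D.
That covers every other element, and nothing is given above U, so U is the largest.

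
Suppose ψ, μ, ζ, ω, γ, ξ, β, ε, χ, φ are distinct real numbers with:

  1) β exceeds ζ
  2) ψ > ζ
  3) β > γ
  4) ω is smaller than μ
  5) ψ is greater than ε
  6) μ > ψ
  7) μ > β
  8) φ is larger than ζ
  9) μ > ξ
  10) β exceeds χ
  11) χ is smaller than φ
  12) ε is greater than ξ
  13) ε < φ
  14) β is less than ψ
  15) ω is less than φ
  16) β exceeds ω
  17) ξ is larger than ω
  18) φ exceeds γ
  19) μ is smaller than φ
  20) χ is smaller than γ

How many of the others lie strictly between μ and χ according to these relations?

3

Chaining upward from χ reaches: γ, β, ψ, φ.
Chaining downward from μ reaches: ζ, ω, γ, ξ, ε, β, ψ.
Strictly between χ and μ are those in both lists: γ, β, ψ — 3 elements.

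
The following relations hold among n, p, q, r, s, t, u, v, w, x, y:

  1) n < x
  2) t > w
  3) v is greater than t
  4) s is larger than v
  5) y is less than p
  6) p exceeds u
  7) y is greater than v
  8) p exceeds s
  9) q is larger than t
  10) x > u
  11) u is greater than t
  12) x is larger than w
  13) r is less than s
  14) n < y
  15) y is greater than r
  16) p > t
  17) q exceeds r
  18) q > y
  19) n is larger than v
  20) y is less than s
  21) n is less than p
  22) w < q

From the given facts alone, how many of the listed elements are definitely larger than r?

The elements the relations force above r are y, s, p, q — no chain reaches any other.
That is 4.

4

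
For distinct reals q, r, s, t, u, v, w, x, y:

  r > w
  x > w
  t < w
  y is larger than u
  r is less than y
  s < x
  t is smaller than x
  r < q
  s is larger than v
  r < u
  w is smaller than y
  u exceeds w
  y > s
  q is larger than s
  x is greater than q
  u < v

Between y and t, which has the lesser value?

The relevant relations are t < w; w < r; r < u; u < v; v < s; s < y.
Chaining these gives t < w < r < u < v < s < y.
So t < y; t is the smaller of the two.

t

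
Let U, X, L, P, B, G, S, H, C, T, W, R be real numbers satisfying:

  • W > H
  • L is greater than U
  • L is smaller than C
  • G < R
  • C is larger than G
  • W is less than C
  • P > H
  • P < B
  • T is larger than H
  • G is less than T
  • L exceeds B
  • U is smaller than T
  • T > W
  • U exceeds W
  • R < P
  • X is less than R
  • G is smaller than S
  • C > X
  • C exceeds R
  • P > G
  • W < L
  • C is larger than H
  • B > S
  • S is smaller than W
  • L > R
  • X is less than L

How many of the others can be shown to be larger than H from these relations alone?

7

The elements the relations force above H are W, U, P, B, L, T, C — no chain reaches any other.
That is 7.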